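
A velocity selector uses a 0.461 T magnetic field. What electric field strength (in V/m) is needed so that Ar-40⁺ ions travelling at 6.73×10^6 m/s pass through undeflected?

E ≈ 3.10×10^6 V/m

qE = qvB ⇒ E = vB = (6.73×10^6)(0.461) = 3.10×10^6 V/m.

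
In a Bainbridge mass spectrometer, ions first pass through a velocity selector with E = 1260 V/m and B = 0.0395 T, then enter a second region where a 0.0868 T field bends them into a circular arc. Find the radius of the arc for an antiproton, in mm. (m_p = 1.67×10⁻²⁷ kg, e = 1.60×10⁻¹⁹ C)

r ≈ 3.84 mm

The selector passes v = E/B = 1260/0.0395 = 3.19×10^4 m/s.
In the deflection region, r = mv/(qB₂) = (1.67×10^-27)(3.19×10^4) / [(1×1.60×10^-19)(0.0868)] = 3.84×10^-3 m.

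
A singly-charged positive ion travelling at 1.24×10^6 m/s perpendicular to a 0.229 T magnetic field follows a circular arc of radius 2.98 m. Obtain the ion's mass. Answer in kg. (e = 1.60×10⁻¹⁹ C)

m ≈ 8.81×10^-26 kg

qvB = mv²/r ⇒ m = qBr/v.
m = (1×1.60×10^-19)(0.229)(2.98) / (1.24×10^6) = 8.81×10^-26 kg.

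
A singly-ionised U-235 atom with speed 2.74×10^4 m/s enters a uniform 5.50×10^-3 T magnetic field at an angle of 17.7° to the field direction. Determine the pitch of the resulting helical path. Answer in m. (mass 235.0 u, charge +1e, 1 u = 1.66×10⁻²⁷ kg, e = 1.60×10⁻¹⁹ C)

The velocity component along B is v∥ = v cos17.7° = 2.61×10^4 m/s.
The cyclotron period T = 2πm/(qB) = 2.79×10^-3 s is set by m, q, B alone.
Pitch = v∥·T = (2.61×10^4)(2.79×10^-3) = 72.7 m.

pitch ≈ 72.7 m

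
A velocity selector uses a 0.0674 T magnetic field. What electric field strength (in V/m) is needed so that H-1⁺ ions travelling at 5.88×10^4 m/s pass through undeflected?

qE = qvB ⇒ E = vB = (5.88×10^4)(0.0674) = 3960 V/m.

E ≈ 3960 V/m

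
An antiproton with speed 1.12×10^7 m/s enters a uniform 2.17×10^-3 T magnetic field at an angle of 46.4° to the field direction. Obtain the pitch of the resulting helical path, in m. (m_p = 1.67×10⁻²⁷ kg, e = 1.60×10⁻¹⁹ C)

The velocity component along B is v∥ = v cos46.4° = 7.72×10^6 m/s.
The cyclotron period T = 2πm/(qB) = 3.02×10^-5 s is set by m, q, B alone.
Pitch = v∥·T = (7.72×10^6)(3.02×10^-5) = 233 m.

pitch ≈ 233 m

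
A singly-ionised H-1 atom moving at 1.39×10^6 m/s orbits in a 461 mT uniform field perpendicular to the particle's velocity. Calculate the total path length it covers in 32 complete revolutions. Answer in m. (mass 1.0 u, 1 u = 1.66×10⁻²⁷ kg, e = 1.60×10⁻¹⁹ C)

r = mv/(qB) = 0.0313 m, so one revolution covers 2πr = 0.197 m.
In 32 revolutions: L = 32·2πr = 6.29 m.

L ≈ 6.29 m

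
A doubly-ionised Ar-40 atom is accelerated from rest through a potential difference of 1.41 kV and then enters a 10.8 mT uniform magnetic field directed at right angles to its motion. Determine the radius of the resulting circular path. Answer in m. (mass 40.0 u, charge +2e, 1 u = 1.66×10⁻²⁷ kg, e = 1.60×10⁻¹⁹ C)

r ≈ 2.24 m

The kinetic energy gained is K = qV = (2×1.60×10^-19)(1410) = 4.51×10^-16 J.
v = √(2K/m) = 1.17×10^5 m/s.
r = mv/(qB) = (6.64×10^-26)(1.17×10^5) / [(2×1.60×10^-19)(0.0108)] = 2.24 m.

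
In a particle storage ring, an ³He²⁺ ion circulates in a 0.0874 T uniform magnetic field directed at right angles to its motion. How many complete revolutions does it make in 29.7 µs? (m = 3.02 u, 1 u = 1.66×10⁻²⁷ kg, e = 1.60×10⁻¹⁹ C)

T = 2πm/(qB) = 2π(5.0132×10^-27) / [(2×1.60×10^-19)(0.0874)] = 1.1262×10^-6 s.
N = t/T = 2.97×10^-5 / 1.1262×10^-6 ≈ 26.37, so 26 complete revolutions.

N = 26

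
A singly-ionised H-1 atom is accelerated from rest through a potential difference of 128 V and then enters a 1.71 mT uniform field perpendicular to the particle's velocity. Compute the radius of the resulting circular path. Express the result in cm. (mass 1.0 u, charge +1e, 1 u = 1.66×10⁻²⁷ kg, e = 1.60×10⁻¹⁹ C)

The kinetic energy gained is K = qV = (1×1.60×10^-19)(128) = 2.05×10^-17 J.
v = √(2K/m) = 1.57×10^5 m/s.
r = mv/(qB) = (1.66×10^-27)(1.57×10^5) / [(1×1.60×10^-19)(1.71×10^-3)] = 0.953 m.

r ≈ 95.3 cm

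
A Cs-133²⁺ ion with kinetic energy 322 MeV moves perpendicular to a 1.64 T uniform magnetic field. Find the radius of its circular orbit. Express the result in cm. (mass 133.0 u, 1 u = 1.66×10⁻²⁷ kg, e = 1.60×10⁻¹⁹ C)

r ≈ 909 cm

Convert the energy: K = 322 MeV = 5.15×10^-11 J.
v = √(2K/m) = √(2·5.15×10^-11/2.21×10^-25) = 2.16×10^7 m/s.
r = mv/(qB) = (2.21×10^-25)(2.16×10^7) / [(2×1.60×10^-19)(1.64)] = 9.09 m.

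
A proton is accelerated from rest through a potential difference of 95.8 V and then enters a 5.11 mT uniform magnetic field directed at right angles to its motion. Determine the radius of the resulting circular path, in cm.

r ≈ 27.7 cm

The kinetic energy gained is K = qV = (1×1.60×10^-19)(95.8) = 1.53×10^-17 J.
v = √(2K/m) = 1.35×10^5 m/s.
r = mv/(qB) = (1.67×10^-27)(1.35×10^5) / [(1×1.60×10^-19)(5.11×10^-3)] = 0.277 m.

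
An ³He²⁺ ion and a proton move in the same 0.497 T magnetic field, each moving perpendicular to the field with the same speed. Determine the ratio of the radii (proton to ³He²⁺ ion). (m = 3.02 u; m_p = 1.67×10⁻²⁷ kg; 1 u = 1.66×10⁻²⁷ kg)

r = mv/(qB) ⇒ at equal v, r ∝ m/q.
r_{proton}/r_{³He²⁺ ion} = 0.666.

ratio ≈ 0.666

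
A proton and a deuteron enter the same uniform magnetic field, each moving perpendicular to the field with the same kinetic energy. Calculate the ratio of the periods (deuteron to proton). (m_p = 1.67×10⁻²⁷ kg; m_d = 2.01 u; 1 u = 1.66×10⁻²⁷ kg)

T = 2πm/(qB) is independent of speed, so T₂/T₁ = (m₂/q₂)/(m₁/q₁).
T_{deuteron}/T_{proton} = (3.34×10^-27/1e) / (1.67×10^-27/1e) = 2.00.

ratio ≈ 2.00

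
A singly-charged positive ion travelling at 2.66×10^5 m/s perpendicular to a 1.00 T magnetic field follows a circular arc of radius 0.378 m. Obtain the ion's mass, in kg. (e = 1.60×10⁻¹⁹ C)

m ≈ 2.27×10^-25 kg

qvB = mv²/r ⇒ m = qBr/v.
m = (1×1.60×10^-19)(1.00)(0.378) / (2.66×10^5) = 2.27×10^-25 kg.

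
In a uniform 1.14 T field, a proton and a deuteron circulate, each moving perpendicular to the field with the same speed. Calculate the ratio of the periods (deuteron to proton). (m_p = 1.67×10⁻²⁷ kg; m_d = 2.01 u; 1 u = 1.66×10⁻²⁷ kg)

T = 2πm/(qB) is independent of speed, so T₂/T₁ = (m₂/q₂)/(m₁/q₁).
T_{deuteron}/T_{proton} = (3.34×10^-27/1e) / (1.67×10^-27/1e) = 2.00.

ratio ≈ 2.00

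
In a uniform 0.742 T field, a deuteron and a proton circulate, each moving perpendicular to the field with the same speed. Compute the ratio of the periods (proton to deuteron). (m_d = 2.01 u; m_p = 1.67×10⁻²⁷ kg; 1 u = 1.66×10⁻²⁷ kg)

T = 2πm/(qB) is independent of speed, so T₂/T₁ = (m₂/q₂)/(m₁/q₁).
T_{proton}/T_{deuteron} = (1.67×10^-27/1e) / (3.34×10^-27/1e) = 0.501.

ratio ≈ 0.501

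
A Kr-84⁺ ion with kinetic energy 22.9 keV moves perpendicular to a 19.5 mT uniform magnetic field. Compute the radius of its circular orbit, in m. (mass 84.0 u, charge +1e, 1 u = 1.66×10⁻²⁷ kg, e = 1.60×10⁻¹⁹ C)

Convert the energy: K = 22.9 keV = 3.66×10^-15 J.
v = √(2K/m) = √(2·3.66×10^-15/1.39×10^-25) = 2.29×10^5 m/s.
r = mv/(qB) = (1.39×10^-25)(2.29×10^5) / [(1×1.60×10^-19)(0.0195)] = 10.2 m.

r ≈ 10.2 m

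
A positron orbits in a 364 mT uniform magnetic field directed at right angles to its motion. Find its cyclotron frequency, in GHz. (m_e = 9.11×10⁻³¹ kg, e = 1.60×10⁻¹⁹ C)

f = qB/(2πm) = (1×1.60×10^-19)(0.364) / [2π(9.11×10^-31)] = 1.02×10^10 Hz.

f ≈ 10.2 GHz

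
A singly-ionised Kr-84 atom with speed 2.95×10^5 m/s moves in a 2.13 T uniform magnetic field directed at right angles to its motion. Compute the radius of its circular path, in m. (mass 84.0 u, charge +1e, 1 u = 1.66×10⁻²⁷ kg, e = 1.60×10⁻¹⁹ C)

The magnetic force provides the centripetal force: qvB = mv²/r, so r = mv/(qB).
r = (1.39×10^-25 kg)(2.95×10^5 m/s) / [(1×1.60×10^-19 C)(2.13 T)] = 0.121 m.

r ≈ 0.121 m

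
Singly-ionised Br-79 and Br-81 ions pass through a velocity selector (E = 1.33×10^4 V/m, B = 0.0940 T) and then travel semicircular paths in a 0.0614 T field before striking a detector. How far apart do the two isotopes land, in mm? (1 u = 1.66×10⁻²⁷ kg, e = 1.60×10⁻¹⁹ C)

Δd ≈ 95.6 mm

Both emerge at v = E/B₁ = 1.41×10^5 m/s.
r = mv/(qB₂), so r₁ = 1.8887 m and r₂ = 1.9365 m, giving Δr = 0.0478 m.
After a semicircle each ion lands a diameter 2r from the entry slit, so the separation is 2Δr = 0.0956 m.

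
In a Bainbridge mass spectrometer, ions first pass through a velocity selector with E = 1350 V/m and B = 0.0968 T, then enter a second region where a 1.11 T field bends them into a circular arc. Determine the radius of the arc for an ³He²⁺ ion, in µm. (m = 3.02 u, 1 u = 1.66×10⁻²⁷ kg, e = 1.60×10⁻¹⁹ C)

The selector passes v = E/B = 1350/0.0968 = 1.39×10^4 m/s.
In the deflection region, r = mv/(qB₂) = (5.01×10^-27)(1.39×10^4) / [(2×1.60×10^-19)(1.11)] = 1.97×10^-4 m.

r ≈ 197 µm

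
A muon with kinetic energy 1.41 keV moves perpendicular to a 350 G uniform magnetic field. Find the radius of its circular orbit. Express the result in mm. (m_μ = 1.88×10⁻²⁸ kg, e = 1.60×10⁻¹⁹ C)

r ≈ 52.0 mm

Convert the energy: K = 1.41 keV = 2.26×10^-16 J.
v = √(2K/m) = √(2·2.26×10^-16/1.88×10^-28) = 1.55×10^6 m/s.
r = mv/(qB) = (1.88×10^-28)(1.55×10^6) / [(1×1.60×10^-19)(0.0350)] = 0.0520 m.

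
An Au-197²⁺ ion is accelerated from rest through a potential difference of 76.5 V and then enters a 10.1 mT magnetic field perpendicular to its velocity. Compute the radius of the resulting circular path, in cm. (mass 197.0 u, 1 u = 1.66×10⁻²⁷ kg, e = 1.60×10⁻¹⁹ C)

r ≈ 124 cm

The kinetic energy gained is K = qV = (2×1.60×10^-19)(76.5) = 2.45×10^-17 J.
v = √(2K/m) = 1.22×10^4 m/s.
r = mv/(qB) = (3.27×10^-25)(1.22×10^4) / [(2×1.60×10^-19)(0.0101)] = 1.24 m.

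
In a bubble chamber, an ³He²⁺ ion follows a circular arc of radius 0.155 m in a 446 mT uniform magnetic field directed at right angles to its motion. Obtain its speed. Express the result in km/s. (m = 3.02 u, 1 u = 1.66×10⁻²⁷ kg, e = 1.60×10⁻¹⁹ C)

From qvB = mv²/r, v = qBr/m.
v = (2×1.60×10^-19)(0.446)(0.155) / (5.01×10^-27) = 4.41×10^6 m/s.

v ≈ 4410 km/s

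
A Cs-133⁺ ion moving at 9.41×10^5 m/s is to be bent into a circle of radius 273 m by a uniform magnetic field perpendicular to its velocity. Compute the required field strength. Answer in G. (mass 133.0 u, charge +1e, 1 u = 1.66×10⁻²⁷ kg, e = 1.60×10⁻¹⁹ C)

B ≈ 47.6 G

qvB = mv²/r gives B = mv/(qr).
B = (2.21×10^-25)(9.41×10^5) / [(1×1.60×10^-19)(273)] = 4.76×10^-3 T.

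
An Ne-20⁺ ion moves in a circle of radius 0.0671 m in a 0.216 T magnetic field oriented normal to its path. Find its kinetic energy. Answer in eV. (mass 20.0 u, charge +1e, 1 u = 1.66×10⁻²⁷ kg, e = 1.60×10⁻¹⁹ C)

K ≈ 506 eV

v = qBr/m = (1×1.60×10^-19)(0.216)(0.0671) / (3.32×10^-26) = 6.98×10^4 m/s.
K = ½mv² = 0.5·(3.32×10^-26)·(6.98×10^4)² = 8.10×10^-17 J = 506 eV.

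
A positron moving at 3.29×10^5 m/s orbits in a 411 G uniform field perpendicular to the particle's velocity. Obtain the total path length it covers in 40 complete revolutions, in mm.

r = mv/(qB) = 4.56×10^-5 m, so one revolution covers 2πr = 2.86×10^-4 m.
In 40 revolutions: L = 40·2πr = 0.0115 m.

L ≈ 11.5 mm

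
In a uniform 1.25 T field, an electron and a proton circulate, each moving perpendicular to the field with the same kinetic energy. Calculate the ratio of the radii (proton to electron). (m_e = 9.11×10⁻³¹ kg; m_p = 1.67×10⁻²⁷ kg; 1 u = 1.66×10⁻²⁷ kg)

ratio ≈ 42.8

r = √(2mK)/(qB) ⇒ at equal K, r ∝ √m/q.
r_{proton}/r_{electron} = 42.8.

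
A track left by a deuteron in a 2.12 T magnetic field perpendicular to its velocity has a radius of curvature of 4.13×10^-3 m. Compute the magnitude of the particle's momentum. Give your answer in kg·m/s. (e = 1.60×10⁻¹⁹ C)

Since qvB = mv²/r, the momentum p = mv = qBr.
p = (1×1.60×10^-19)(2.12)(4.13×10^-3) = 1.40×10^-21 kg·m/s.

p ≈ 1.40×10^-21 kg·m/s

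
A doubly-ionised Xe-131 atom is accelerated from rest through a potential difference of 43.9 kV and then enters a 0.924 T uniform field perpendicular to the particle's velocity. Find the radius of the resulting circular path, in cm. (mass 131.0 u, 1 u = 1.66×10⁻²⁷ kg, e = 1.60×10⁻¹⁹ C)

r ≈ 26.4 cm

The kinetic energy gained is K = qV = (2×1.60×10^-19)(4.39×10^4) = 1.40×10^-14 J.
v = √(2K/m) = 3.59×10^5 m/s.
r = mv/(qB) = (2.17×10^-25)(3.59×10^5) / [(2×1.60×10^-19)(0.924)] = 0.264 m.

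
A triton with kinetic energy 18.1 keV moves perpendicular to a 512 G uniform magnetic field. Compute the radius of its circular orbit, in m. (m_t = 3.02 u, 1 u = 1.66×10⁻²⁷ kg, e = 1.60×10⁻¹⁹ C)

r ≈ 0.658 m

Convert the energy: K = 18.1 keV = 2.90×10^-15 J.
v = √(2K/m) = √(2·2.90×10^-15/5.01×10^-27) = 1.07×10^6 m/s.
r = mv/(qB) = (5.01×10^-27)(1.07×10^6) / [(1×1.60×10^-19)(0.0512)] = 0.658 m.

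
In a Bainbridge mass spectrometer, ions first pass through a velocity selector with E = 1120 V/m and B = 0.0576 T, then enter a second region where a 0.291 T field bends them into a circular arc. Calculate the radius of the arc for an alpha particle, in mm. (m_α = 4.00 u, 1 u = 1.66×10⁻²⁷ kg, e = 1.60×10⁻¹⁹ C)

r ≈ 1.39 mm

The selector passes v = E/B = 1120/0.0576 = 1.94×10^4 m/s.
In the deflection region, r = mv/(qB₂) = (6.64×10^-27)(1.94×10^4) / [(2×1.60×10^-19)(0.291)] = 1.39×10^-3 m.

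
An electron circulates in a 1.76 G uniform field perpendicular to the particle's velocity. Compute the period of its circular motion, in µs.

The cyclotron period is independent of speed: T = 2πm/(qB).
T = 2π(9.11×10^-31) / [(1×1.60×10^-19)(1.76×10^-4)] = 2.03×10^-7 s.

T ≈ 0.203 µs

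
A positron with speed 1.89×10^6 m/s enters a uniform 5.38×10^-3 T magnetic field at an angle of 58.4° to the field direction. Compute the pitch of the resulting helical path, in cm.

The velocity component along B is v∥ = v cos58.4° = 9.90×10^5 m/s.
The cyclotron period T = 2πm/(qB) = 6.65×10^-9 s is set by m, q, B alone.
Pitch = v∥·T = (9.90×10^5)(6.65×10^-9) = 6.59×10^-3 m.

pitch ≈ 0.659 cm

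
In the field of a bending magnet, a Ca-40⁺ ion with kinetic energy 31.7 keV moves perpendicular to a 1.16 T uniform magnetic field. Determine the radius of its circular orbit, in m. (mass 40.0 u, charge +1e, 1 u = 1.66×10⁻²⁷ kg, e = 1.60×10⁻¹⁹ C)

Convert the energy: K = 31.7 keV = 5.07×10^-15 J.
v = √(2K/m) = √(2·5.07×10^-15/6.64×10^-26) = 3.91×10^5 m/s.
r = mv/(qB) = (6.64×10^-26)(3.91×10^5) / [(1×1.60×10^-19)(1.16)] = 0.140 m.

r ≈ 0.140 m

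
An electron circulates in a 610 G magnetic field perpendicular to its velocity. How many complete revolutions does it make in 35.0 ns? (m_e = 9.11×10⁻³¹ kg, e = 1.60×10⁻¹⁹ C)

N = 59

T = 2πm/(qB) = 2π(9.11×10^-31) / [(1×1.60×10^-19)(0.0610)] = 5.8647×10^-10 s.
N = t/T = 3.50×10^-8 / 5.8647×10^-10 ≈ 59.68, so 59 complete revolutions.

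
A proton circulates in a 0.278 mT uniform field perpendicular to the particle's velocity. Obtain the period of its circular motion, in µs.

The cyclotron period is independent of speed: T = 2πm/(qB).
T = 2π(1.67×10^-27) / [(1×1.60×10^-19)(2.78×10^-4)] = 2.36×10^-4 s.

T ≈ 236 µs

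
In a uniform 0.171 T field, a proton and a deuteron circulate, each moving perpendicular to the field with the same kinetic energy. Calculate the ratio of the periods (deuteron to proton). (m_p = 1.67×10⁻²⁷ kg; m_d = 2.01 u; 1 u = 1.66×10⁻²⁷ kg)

T = 2πm/(qB) is independent of speed, so T₂/T₁ = (m₂/q₂)/(m₁/q₁).
T_{deuteron}/T_{proton} = (3.34×10^-27/1e) / (1.67×10^-27/1e) = 2.00.

ratio ≈ 2.00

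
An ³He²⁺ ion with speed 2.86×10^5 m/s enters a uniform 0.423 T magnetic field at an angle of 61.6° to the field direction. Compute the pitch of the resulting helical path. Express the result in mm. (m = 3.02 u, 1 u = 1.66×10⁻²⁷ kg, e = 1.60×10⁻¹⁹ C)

pitch ≈ 31.7 mm

The velocity component along B is v∥ = v cos61.6° = 1.36×10^5 m/s.
The cyclotron period T = 2πm/(qB) = 2.33×10^-7 s is set by m, q, B alone.
Pitch = v∥·T = (1.36×10^5)(2.33×10^-7) = 0.0317 m.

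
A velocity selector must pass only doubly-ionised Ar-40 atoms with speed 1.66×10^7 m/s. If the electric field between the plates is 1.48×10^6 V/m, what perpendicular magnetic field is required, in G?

qE = qvB ⇒ B = E/v = (1.48×10^6) / (1.66×10^7) = 0.0892 T.

B ≈ 892 G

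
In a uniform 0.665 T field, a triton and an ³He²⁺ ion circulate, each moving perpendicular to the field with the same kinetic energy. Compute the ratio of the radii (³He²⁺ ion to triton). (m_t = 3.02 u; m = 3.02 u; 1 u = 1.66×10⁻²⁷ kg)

ratio ≈ 0.500

r = √(2mK)/(qB) ⇒ at equal K, r ∝ √m/q.
r_{³He²⁺ ion}/r_{triton} = 0.500.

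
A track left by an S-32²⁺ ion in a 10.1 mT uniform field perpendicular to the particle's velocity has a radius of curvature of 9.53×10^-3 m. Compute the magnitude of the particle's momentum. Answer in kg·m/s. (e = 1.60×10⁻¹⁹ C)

Since qvB = mv²/r, the momentum p = mv = qBr.
p = (2×1.60×10^-19)(0.0101)(9.53×10^-3) = 3.08×10^-23 kg·m/s.

p ≈ 3.08×10^-23 kg·m/s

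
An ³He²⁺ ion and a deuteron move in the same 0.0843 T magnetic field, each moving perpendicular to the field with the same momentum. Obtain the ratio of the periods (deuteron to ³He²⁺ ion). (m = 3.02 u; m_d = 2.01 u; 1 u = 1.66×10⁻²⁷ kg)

ratio ≈ 1.33

T = 2πm/(qB) is independent of speed, so T₂/T₁ = (m₂/q₂)/(m₁/q₁).
T_{deuteron}/T_{³He²⁺ ion} = (3.34×10^-27/1e) / (5.01×10^-27/2e) = 1.33.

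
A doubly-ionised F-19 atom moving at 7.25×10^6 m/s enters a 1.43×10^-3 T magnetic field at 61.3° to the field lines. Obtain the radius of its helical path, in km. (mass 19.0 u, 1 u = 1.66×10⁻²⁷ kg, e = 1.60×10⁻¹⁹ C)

r ≈ 0.438 km

Only the perpendicular component v⊥ = v sin61.3° = 6.36×10^6 m/s is bent by the field.
r = m v⊥ /(qB) = (3.15×10^-26)(6.36×10^6) / [(2×1.60×10^-19)(1.43×10^-3)] = 438 m.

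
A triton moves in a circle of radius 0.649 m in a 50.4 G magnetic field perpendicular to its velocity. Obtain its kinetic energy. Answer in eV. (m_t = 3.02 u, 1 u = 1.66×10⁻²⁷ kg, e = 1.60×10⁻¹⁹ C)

K ≈ 171 eV

v = qBr/m = (1×1.60×10^-19)(5.04×10^-3)(0.649) / (5.01×10^-27) = 1.04×10^5 m/s.
K = ½mv² = 0.5·(5.01×10^-27)·(1.04×10^5)² = 2.73×10^-17 J = 171 eV.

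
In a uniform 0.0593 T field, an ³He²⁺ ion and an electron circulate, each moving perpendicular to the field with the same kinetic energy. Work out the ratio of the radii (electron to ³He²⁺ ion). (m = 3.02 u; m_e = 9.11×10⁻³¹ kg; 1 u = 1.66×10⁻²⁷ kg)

r = √(2mK)/(qB) ⇒ at equal K, r ∝ √m/q.
r_{electron}/r_{³He²⁺ ion} = 0.0270.

ratio ≈ 0.0270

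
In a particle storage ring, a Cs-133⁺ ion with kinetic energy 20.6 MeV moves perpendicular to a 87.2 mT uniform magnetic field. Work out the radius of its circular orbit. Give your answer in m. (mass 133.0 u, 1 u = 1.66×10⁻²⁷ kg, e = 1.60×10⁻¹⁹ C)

r ≈ 86.5 m

Convert the energy: K = 20.6 MeV = 3.30×10^-12 J.
v = √(2K/m) = √(2·3.30×10^-12/2.21×10^-25) = 5.46×10^6 m/s.
r = mv/(qB) = (2.21×10^-25)(5.46×10^6) / [(1×1.60×10^-19)(0.0872)] = 86.5 m.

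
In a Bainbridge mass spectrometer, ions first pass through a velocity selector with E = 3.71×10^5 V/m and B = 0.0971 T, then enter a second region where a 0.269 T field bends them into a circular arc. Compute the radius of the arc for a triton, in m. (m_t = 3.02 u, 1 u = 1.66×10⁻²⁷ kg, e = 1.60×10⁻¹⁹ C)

r ≈ 0.445 m

The selector passes v = E/B = 3.71×10^5/0.0971 = 3.82×10^6 m/s.
In the deflection region, r = mv/(qB₂) = (5.01×10^-27)(3.82×10^6) / [(1×1.60×10^-19)(0.269)] = 0.445 m.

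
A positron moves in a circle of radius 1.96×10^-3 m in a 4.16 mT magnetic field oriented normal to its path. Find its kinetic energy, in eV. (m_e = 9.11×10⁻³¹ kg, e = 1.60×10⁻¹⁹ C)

K ≈ 5.84 eV

v = qBr/m = (1×1.60×10^-19)(4.16×10^-3)(1.96×10^-3) / (9.11×10^-31) = 1.43×10^6 m/s.
K = ½mv² = 0.5·(9.11×10^-31)·(1.43×10^6)² = 9.34×10^-19 J = 5.84 eV.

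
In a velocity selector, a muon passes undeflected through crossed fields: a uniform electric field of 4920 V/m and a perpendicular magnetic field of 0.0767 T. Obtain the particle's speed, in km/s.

v ≈ 64.1 km/s

For zero net force, qE = qvB, so v = E/B.
v = (4920) / (0.0767) = 6.41×10^4 m/s.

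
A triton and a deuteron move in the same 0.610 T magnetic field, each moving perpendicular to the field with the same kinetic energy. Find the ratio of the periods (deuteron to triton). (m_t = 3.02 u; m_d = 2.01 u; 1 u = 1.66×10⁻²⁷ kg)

ratio ≈ 0.666

T = 2πm/(qB) is independent of speed, so T₂/T₁ = (m₂/q₂)/(m₁/q₁).
T_{deuteron}/T_{triton} = (3.34×10^-27/1e) / (5.01×10^-27/1e) = 0.666.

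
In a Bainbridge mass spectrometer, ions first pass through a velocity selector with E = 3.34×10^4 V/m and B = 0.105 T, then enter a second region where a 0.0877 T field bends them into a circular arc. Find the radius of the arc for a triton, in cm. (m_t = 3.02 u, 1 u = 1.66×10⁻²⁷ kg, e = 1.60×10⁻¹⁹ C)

r ≈ 11.4 cm

The selector passes v = E/B = 3.34×10^4/0.105 = 3.18×10^5 m/s.
In the deflection region, r = mv/(qB₂) = (5.01×10^-27)(3.18×10^5) / [(1×1.60×10^-19)(0.0877)] = 0.114 m.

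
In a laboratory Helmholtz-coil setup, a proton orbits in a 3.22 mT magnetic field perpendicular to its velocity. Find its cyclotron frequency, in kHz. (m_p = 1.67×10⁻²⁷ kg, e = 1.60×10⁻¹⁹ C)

f = qB/(2πm) = (1×1.60×10^-19)(3.22×10^-3) / [2π(1.67×10^-27)] = 4.91×10^4 Hz.

f ≈ 49.1 kHz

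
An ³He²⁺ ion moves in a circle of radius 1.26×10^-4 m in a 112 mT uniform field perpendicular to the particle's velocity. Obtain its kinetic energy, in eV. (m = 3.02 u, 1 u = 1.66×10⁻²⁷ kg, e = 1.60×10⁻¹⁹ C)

K ≈ 0.0127 eV

v = qBr/m = (2×1.60×10^-19)(0.112)(1.26×10^-4) / (5.01×10^-27) = 901 m/s.
K = ½mv² = 0.5·(5.01×10^-27)·(901)² = 2.03×10^-21 J = 0.0127 eV.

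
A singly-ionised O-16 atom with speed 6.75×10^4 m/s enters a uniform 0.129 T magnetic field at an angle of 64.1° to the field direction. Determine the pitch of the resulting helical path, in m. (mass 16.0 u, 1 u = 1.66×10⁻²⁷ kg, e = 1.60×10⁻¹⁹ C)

pitch ≈ 0.238 m

The velocity component along B is v∥ = v cos64.1° = 2.95×10^4 m/s.
The cyclotron period T = 2πm/(qB) = 8.09×10^-6 s is set by m, q, B alone.
Pitch = v∥·T = (2.95×10^4)(8.09×10^-6) = 0.238 m.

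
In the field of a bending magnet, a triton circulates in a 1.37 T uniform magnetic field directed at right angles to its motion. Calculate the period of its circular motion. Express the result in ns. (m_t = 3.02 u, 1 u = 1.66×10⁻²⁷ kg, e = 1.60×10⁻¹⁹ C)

T ≈ 144 ns

The cyclotron period is independent of speed: T = 2πm/(qB).
T = 2π(5.01×10^-27) / [(1×1.60×10^-19)(1.37)] = 1.44×10^-7 s.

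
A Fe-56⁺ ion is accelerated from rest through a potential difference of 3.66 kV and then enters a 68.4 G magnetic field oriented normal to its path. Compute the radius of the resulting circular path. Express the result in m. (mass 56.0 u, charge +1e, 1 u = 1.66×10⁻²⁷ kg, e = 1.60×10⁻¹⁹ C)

r ≈ 9.53 m

The kinetic energy gained is K = qV = (1×1.60×10^-19)(3660) = 5.86×10^-16 J.
v = √(2K/m) = 1.12×10^5 m/s.
r = mv/(qB) = (9.30×10^-26)(1.12×10^5) / [(1×1.60×10^-19)(6.84×10^-3)] = 9.53 m.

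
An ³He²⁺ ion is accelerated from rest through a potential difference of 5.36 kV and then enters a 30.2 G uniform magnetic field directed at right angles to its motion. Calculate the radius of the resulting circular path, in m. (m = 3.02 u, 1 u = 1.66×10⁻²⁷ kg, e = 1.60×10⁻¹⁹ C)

r ≈ 4.29 m

The kinetic energy gained is K = qV = (2×1.60×10^-19)(5360) = 1.72×10^-15 J.
v = √(2K/m) = 8.27×10^5 m/s.
r = mv/(qB) = (5.01×10^-27)(8.27×10^5) / [(2×1.60×10^-19)(3.02×10^-3)] = 4.29 m.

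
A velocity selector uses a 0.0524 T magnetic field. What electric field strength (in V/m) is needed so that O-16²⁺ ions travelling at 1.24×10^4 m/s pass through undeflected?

E ≈ 650 V/m

qE = qvB ⇒ E = vB = (1.24×10^4)(0.0524) = 650 V/m.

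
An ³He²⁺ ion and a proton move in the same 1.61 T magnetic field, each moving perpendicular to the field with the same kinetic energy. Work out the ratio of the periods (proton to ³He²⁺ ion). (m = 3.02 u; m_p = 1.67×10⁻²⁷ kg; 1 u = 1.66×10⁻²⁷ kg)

ratio ≈ 0.666

T = 2πm/(qB) is independent of speed, so T₂/T₁ = (m₂/q₂)/(m₁/q₁).
T_{proton}/T_{³He²⁺ ion} = (1.67×10^-27/1e) / (5.01×10^-27/2e) = 0.666.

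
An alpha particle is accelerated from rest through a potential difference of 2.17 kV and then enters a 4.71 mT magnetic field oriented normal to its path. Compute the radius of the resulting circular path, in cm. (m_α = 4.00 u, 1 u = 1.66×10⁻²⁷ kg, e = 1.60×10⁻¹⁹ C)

r ≈ 201 cm

The kinetic energy gained is K = qV = (2×1.60×10^-19)(2170) = 6.94×10^-16 J.
v = √(2K/m) = 4.57×10^5 m/s.
r = mv/(qB) = (6.64×10^-27)(4.57×10^5) / [(2×1.60×10^-19)(4.71×10^-3)] = 2.01 m.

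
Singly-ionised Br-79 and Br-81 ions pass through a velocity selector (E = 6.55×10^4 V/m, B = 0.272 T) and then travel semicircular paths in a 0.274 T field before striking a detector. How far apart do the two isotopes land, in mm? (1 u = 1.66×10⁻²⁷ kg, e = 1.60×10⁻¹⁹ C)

Both emerge at v = E/B₁ = 2.41×10^5 m/s.
r = mv/(qB₂), so r₁ = 0.7203 m and r₂ = 0.7386 m, giving Δr = 0.0182 m.
After a semicircle each ion lands a diameter 2r from the entry slit, so the separation is 2Δr = 0.0365 m.

Δd ≈ 36.5 mm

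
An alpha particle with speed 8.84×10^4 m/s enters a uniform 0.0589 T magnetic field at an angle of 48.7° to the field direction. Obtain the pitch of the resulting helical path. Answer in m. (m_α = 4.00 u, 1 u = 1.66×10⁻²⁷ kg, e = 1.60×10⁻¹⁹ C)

pitch ≈ 0.129 m

The velocity component along B is v∥ = v cos48.7° = 5.83×10^4 m/s.
The cyclotron period T = 2πm/(qB) = 2.21×10^-6 s is set by m, q, B alone.
Pitch = v∥·T = (5.83×10^4)(2.21×10^-6) = 0.129 m.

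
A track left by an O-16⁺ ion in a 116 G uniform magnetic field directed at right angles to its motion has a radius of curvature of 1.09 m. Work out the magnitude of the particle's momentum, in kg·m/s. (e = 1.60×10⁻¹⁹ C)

Since qvB = mv²/r, the momentum p = mv = qBr.
p = (1×1.60×10^-19)(0.0116)(1.09) = 2.02×10^-21 kg·m/s.

p ≈ 2.02×10^-21 kg·m/s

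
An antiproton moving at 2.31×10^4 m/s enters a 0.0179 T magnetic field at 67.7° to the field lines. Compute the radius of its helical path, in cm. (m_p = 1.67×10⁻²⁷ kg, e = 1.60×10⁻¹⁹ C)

r ≈ 1.25 cm

Only the perpendicular component v⊥ = v sin67.7° = 2.14×10^4 m/s is bent by the field.
r = m v⊥ /(qB) = (1.67×10^-27)(2.14×10^4) / [(1×1.60×10^-19)(0.0179)] = 0.0125 m.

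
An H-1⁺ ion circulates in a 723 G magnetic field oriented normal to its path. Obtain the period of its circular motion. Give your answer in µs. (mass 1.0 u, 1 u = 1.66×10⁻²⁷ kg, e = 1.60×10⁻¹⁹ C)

T ≈ 0.902 µs

The cyclotron period is independent of speed: T = 2πm/(qB).
T = 2π(1.66×10^-27) / [(1×1.60×10^-19)(0.0723)] = 9.02×10^-7 s.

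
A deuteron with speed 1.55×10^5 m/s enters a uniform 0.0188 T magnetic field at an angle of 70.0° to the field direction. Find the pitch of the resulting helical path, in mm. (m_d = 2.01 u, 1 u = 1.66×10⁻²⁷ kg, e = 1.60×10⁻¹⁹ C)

pitch ≈ 369 mm

The velocity component along B is v∥ = v cos70.0° = 5.30×10^4 m/s.
The cyclotron period T = 2πm/(qB) = 6.97×10^-6 s is set by m, q, B alone.
Pitch = v∥·T = (5.30×10^4)(6.97×10^-6) = 0.369 m.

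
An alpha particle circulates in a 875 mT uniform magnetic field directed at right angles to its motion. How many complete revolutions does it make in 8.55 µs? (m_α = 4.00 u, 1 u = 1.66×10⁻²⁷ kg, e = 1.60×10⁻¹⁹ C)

N = 57

T = 2πm/(qB) = 2π(6.64×10^-27) / [(2×1.60×10^-19)(0.875)] = 1.4900×10^-7 s.
N = t/T = 8.55×10^-6 / 1.4900×10^-7 ≈ 57.38, so 57 complete revolutions.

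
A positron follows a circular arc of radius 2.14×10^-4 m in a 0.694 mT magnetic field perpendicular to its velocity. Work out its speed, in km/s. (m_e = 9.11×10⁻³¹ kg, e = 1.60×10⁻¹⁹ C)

v ≈ 26.1 km/s

From qvB = mv²/r, v = qBr/m.
v = (1×1.60×10^-19)(6.94×10^-4)(2.14×10^-4) / (9.11×10^-31) = 2.61×10^4 m/s.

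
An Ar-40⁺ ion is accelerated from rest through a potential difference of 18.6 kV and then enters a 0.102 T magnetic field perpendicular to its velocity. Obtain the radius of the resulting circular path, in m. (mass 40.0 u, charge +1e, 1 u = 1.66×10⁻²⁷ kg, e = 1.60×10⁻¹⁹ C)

r ≈ 1.22 m

The kinetic energy gained is K = qV = (1×1.60×10^-19)(1.86×10^4) = 2.98×10^-15 J.
v = √(2K/m) = 2.99×10^5 m/s.
r = mv/(qB) = (6.64×10^-26)(2.99×10^5) / [(1×1.60×10^-19)(0.102)] = 1.22 m.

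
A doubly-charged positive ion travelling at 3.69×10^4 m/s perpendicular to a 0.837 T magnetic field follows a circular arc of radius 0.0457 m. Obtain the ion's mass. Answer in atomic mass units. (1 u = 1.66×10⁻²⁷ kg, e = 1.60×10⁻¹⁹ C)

m ≈ 200 u

qvB = mv²/r ⇒ m = qBr/v.
m = (2×1.60×10^-19)(0.837)(0.0457) / (3.69×10^4) = 3.32×10^-25 kg = 200 u.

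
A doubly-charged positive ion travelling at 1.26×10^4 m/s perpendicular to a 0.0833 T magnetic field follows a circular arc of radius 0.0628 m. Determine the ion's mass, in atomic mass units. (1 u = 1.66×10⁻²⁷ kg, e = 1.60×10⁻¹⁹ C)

m ≈ 80.0 u

qvB = mv²/r ⇒ m = qBr/v.
m = (2×1.60×10^-19)(0.0833)(0.0628) / (1.26×10^4) = 1.33×10^-25 kg = 80.0 u.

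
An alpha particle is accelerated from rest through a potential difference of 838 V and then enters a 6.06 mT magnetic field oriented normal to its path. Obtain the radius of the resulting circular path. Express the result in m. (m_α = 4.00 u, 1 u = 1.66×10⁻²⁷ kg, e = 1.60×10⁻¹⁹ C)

r ≈ 0.973 m

The kinetic energy gained is K = qV = (2×1.60×10^-19)(838) = 2.68×10^-16 J.
v = √(2K/m) = 2.84×10^5 m/s.
r = mv/(qB) = (6.64×10^-27)(2.84×10^5) / [(2×1.60×10^-19)(6.06×10^-3)] = 0.973 m.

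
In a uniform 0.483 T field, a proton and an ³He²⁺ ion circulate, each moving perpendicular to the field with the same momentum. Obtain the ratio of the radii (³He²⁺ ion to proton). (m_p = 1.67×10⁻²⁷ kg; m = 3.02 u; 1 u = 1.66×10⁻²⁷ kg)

ratio ≈ 0.500

r = p/(qB) ⇒ at equal p, r ∝ 1/q.
r_{³He²⁺ ion}/r_{proton} = 0.500.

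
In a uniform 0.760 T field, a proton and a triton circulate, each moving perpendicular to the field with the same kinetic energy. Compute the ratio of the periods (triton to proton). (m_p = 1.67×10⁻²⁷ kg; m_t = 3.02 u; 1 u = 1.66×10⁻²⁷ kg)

T = 2πm/(qB) is independent of speed, so T₂/T₁ = (m₂/q₂)/(m₁/q₁).
T_{triton}/T_{proton} = (5.01×10^-27/1e) / (1.67×10^-27/1e) = 3.00.

ratio ≈ 3.00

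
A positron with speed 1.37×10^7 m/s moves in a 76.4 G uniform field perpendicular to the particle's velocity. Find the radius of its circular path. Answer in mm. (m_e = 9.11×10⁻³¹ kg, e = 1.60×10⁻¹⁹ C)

The magnetic force provides the centripetal force: qvB = mv²/r, so r = mv/(qB).
r = (9.11×10^-31 kg)(1.37×10^7 m/s) / [(1×1.60×10^-19 C)(7.64×10^-3 T)] = 0.0102 m.

r ≈ 10.2 mm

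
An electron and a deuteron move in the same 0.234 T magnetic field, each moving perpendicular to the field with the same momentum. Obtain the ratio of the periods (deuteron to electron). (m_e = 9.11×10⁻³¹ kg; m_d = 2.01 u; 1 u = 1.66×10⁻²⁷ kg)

ratio ≈ 3660

T = 2πm/(qB) is independent of speed, so T₂/T₁ = (m₂/q₂)/(m₁/q₁).
T_{deuteron}/T_{electron} = (3.34×10^-27/1e) / (9.11×10^-31/1e) = 3660.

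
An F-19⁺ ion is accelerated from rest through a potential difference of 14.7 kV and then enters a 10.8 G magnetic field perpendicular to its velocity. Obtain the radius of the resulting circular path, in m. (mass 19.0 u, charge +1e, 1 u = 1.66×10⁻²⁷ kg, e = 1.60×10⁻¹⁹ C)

r ≈ 70.5 m

The kinetic energy gained is K = qV = (1×1.60×10^-19)(1.47×10^4) = 2.35×10^-15 J.
v = √(2K/m) = 3.86×10^5 m/s.
r = mv/(qB) = (3.15×10^-26)(3.86×10^5) / [(1×1.60×10^-19)(1.08×10^-3)] = 70.5 m.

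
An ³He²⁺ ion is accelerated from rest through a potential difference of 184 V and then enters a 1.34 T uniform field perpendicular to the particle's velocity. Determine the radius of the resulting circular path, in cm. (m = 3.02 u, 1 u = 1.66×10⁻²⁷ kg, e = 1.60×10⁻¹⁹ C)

r ≈ 0.179 cm

The kinetic energy gained is K = qV = (2×1.60×10^-19)(184) = 5.89×10^-17 J.
v = √(2K/m) = 1.53×10^5 m/s.
r = mv/(qB) = (5.01×10^-27)(1.53×10^5) / [(2×1.60×10^-19)(1.34)] = 1.79×10^-3 m.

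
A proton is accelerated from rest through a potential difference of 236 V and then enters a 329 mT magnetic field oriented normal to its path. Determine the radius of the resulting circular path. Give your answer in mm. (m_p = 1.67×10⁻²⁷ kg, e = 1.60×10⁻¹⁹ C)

r ≈ 6.75 mm

The kinetic energy gained is K = qV = (1×1.60×10^-19)(236) = 3.78×10^-17 J.
v = √(2K/m) = 2.13×10^5 m/s.
r = mv/(qB) = (1.67×10^-27)(2.13×10^5) / [(1×1.60×10^-19)(0.329)] = 6.75×10^-3 m.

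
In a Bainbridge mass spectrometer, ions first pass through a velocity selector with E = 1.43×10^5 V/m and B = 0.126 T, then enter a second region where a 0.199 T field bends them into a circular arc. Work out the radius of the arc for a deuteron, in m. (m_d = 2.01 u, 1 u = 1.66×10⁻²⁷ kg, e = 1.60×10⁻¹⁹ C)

r ≈ 0.119 m

The selector passes v = E/B = 1.43×10^5/0.126 = 1.13×10^6 m/s.
In the deflection region, r = mv/(qB₂) = (3.34×10^-27)(1.13×10^6) / [(1×1.60×10^-19)(0.199)] = 0.119 m.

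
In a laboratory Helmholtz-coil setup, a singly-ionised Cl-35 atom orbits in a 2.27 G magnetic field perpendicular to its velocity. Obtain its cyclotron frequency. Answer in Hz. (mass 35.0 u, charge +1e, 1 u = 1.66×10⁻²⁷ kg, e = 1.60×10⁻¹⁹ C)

f ≈ 99.5 Hz

f = qB/(2πm) = (1×1.60×10^-19)(2.27×10^-4) / [2π(5.81×10^-26)] = 99.5 Hz.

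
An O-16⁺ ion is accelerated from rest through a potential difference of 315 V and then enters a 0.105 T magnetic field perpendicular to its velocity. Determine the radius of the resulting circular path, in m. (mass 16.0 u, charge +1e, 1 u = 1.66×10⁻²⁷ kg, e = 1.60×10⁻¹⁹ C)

r ≈ 0.0974 m

The kinetic energy gained is K = qV = (1×1.60×10^-19)(315) = 5.04×10^-17 J.
v = √(2K/m) = 6.16×10^4 m/s.
r = mv/(qB) = (2.66×10^-26)(6.16×10^4) / [(1×1.60×10^-19)(0.105)] = 0.0974 m.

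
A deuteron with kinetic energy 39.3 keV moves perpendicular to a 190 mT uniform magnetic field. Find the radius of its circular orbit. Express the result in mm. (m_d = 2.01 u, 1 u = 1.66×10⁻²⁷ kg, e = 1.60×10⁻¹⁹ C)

r ≈ 213 mm

Convert the energy: K = 39.3 keV = 6.29×10^-15 J.
v = √(2K/m) = √(2·6.29×10^-15/3.34×10^-27) = 1.94×10^6 m/s.
r = mv/(qB) = (3.34×10^-27)(1.94×10^6) / [(1×1.60×10^-19)(0.190)] = 0.213 m.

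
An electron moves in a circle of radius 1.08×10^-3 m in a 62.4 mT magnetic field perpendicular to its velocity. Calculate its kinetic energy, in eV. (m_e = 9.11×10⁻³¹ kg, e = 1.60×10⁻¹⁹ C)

K ≈ 399 eV

v = qBr/m = (1×1.60×10^-19)(0.0624)(1.08×10^-3) / (9.11×10^-31) = 1.18×10^7 m/s.
K = ½mv² = 0.5·(9.11×10^-31)·(1.18×10^7)² = 6.38×10^-17 J = 399 eV.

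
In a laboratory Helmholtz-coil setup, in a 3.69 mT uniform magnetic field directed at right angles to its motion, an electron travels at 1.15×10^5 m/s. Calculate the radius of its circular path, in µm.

The magnetic force provides the centripetal force: qvB = mv²/r, so r = mv/(qB).
r = (9.11×10^-31 kg)(1.15×10^5 m/s) / [(1×1.60×10^-19 C)(3.69×10^-3 T)] = 1.77×10^-4 m.

r ≈ 177 µm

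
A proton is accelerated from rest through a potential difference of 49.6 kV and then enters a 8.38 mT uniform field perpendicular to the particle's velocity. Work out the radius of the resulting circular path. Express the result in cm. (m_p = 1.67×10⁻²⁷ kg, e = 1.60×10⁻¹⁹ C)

r ≈ 384 cm

The kinetic energy gained is K = qV = (1×1.60×10^-19)(4.96×10^4) = 7.94×10^-15 J.
v = √(2K/m) = 3.08×10^6 m/s.
r = mv/(qB) = (1.67×10^-27)(3.08×10^6) / [(1×1.60×10^-19)(8.38×10^-3)] = 3.84 m.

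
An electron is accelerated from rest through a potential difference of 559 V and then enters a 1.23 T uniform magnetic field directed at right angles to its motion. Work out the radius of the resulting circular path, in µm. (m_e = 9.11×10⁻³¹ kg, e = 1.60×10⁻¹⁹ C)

r ≈ 64.9 µm

The kinetic energy gained is K = qV = (1×1.60×10^-19)(559) = 8.94×10^-17 J.
v = √(2K/m) = 1.40×10^7 m/s.
r = mv/(qB) = (9.11×10^-31)(1.40×10^7) / [(1×1.60×10^-19)(1.23)] = 6.49×10^-5 m.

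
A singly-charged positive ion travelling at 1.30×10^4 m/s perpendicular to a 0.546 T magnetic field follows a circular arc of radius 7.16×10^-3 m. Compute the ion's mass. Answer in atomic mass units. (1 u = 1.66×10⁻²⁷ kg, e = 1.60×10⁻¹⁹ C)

m ≈ 29.0 u

qvB = mv²/r ⇒ m = qBr/v.
m = (1×1.60×10^-19)(0.546)(7.16×10^-3) / (1.30×10^4) = 4.81×10^-26 kg = 29.0 u.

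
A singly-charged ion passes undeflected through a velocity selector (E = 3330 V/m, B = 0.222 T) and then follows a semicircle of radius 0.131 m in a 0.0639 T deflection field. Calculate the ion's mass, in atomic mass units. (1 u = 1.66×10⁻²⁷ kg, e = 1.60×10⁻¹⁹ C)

v = E/B₁ = 1.50×10^4 m/s.
From r = mv/(qB₂), m = qB₂r/v = (1×1.60×10^-19)(0.0639)(0.131) / (1.50×10^4) = 8.93×10^-26 kg.
In atomic mass units: m = 8.93×10^-26 / 1.66×10^-27 = 53.8 u.

m ≈ 53.8 u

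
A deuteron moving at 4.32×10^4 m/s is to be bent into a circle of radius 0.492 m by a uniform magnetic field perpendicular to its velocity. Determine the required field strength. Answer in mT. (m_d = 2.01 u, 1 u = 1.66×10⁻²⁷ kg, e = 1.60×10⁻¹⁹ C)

qvB = mv²/r gives B = mv/(qr).
B = (3.34×10^-27)(4.32×10^4) / [(1×1.60×10^-19)(0.492)] = 1.83×10^-3 T.

B ≈ 1.83 mT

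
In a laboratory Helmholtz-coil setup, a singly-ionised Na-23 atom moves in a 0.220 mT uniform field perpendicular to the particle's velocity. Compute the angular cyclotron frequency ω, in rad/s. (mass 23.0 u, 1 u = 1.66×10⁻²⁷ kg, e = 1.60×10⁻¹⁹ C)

ω ≈ 922 rad/s

ω = qB/m = (1×1.60×10^-19)(2.20×10^-4) / (3.82×10^-26) = 922 rad/s.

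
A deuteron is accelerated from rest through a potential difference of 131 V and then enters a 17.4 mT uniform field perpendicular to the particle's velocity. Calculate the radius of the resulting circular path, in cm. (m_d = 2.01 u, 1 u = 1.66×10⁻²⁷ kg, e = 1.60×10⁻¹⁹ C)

The kinetic energy gained is K = qV = (1×1.60×10^-19)(131) = 2.10×10^-17 J.
v = √(2K/m) = 1.12×10^5 m/s.
r = mv/(qB) = (3.34×10^-27)(1.12×10^5) / [(1×1.60×10^-19)(0.0174)] = 0.134 m.

r ≈ 13.4 cm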